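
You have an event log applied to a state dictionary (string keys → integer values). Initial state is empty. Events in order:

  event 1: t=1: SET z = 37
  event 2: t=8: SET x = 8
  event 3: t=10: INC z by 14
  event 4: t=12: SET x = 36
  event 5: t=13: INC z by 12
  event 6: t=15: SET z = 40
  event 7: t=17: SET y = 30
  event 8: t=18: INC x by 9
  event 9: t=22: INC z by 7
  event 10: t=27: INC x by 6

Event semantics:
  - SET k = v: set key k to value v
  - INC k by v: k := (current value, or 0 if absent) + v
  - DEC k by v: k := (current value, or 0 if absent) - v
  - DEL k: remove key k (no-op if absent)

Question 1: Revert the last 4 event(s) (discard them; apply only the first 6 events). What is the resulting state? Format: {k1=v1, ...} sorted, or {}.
Keep first 6 events (discard last 4):
  after event 1 (t=1: SET z = 37): {z=37}
  after event 2 (t=8: SET x = 8): {x=8, z=37}
  after event 3 (t=10: INC z by 14): {x=8, z=51}
  after event 4 (t=12: SET x = 36): {x=36, z=51}
  after event 5 (t=13: INC z by 12): {x=36, z=63}
  after event 6 (t=15: SET z = 40): {x=36, z=40}

Answer: {x=36, z=40}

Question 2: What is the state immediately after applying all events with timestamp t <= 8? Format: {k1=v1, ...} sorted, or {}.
Apply events with t <= 8 (2 events):
  after event 1 (t=1: SET z = 37): {z=37}
  after event 2 (t=8: SET x = 8): {x=8, z=37}

Answer: {x=8, z=37}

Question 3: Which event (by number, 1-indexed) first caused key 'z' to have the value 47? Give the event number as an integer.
Looking for first event where z becomes 47:
  event 1: z = 37
  event 2: z = 37
  event 3: z = 51
  event 4: z = 51
  event 5: z = 63
  event 6: z = 40
  event 7: z = 40
  event 8: z = 40
  event 9: z 40 -> 47  <-- first match

Answer: 9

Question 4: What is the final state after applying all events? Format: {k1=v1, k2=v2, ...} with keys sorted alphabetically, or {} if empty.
Answer: {x=51, y=30, z=47}

Derivation:
  after event 1 (t=1: SET z = 37): {z=37}
  after event 2 (t=8: SET x = 8): {x=8, z=37}
  after event 3 (t=10: INC z by 14): {x=8, z=51}
  after event 4 (t=12: SET x = 36): {x=36, z=51}
  after event 5 (t=13: INC z by 12): {x=36, z=63}
  after event 6 (t=15: SET z = 40): {x=36, z=40}
  after event 7 (t=17: SET y = 30): {x=36, y=30, z=40}
  after event 8 (t=18: INC x by 9): {x=45, y=30, z=40}
  after event 9 (t=22: INC z by 7): {x=45, y=30, z=47}
  after event 10 (t=27: INC x by 6): {x=51, y=30, z=47}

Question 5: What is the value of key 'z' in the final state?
Answer: 47

Derivation:
Track key 'z' through all 10 events:
  event 1 (t=1: SET z = 37): z (absent) -> 37
  event 2 (t=8: SET x = 8): z unchanged
  event 3 (t=10: INC z by 14): z 37 -> 51
  event 4 (t=12: SET x = 36): z unchanged
  event 5 (t=13: INC z by 12): z 51 -> 63
  event 6 (t=15: SET z = 40): z 63 -> 40
  event 7 (t=17: SET y = 30): z unchanged
  event 8 (t=18: INC x by 9): z unchanged
  event 9 (t=22: INC z by 7): z 40 -> 47
  event 10 (t=27: INC x by 6): z unchanged
Final: z = 47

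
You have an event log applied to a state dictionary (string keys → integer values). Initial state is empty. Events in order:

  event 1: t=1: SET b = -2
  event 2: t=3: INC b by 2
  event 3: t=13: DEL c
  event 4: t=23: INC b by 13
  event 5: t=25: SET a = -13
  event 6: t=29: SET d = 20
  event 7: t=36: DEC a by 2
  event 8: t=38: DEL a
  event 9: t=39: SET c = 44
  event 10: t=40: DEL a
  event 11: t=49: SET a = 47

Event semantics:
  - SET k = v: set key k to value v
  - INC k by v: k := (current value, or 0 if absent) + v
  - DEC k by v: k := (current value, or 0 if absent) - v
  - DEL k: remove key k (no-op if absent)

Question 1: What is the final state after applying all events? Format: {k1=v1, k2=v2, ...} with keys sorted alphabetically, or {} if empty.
Answer: {a=47, b=13, c=44, d=20}

Derivation:
  after event 1 (t=1: SET b = -2): {b=-2}
  after event 2 (t=3: INC b by 2): {b=0}
  after event 3 (t=13: DEL c): {b=0}
  after event 4 (t=23: INC b by 13): {b=13}
  after event 5 (t=25: SET a = -13): {a=-13, b=13}
  after event 6 (t=29: SET d = 20): {a=-13, b=13, d=20}
  after event 7 (t=36: DEC a by 2): {a=-15, b=13, d=20}
  after event 8 (t=38: DEL a): {b=13, d=20}
  after event 9 (t=39: SET c = 44): {b=13, c=44, d=20}
  after event 10 (t=40: DEL a): {b=13, c=44, d=20}
  after event 11 (t=49: SET a = 47): {a=47, b=13, c=44, d=20}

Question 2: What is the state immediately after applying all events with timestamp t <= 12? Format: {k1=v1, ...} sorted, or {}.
Answer: {b=0}

Derivation:
Apply events with t <= 12 (2 events):
  after event 1 (t=1: SET b = -2): {b=-2}
  after event 2 (t=3: INC b by 2): {b=0}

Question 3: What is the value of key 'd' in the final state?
Answer: 20

Derivation:
Track key 'd' through all 11 events:
  event 1 (t=1: SET b = -2): d unchanged
  event 2 (t=3: INC b by 2): d unchanged
  event 3 (t=13: DEL c): d unchanged
  event 4 (t=23: INC b by 13): d unchanged
  event 5 (t=25: SET a = -13): d unchanged
  event 6 (t=29: SET d = 20): d (absent) -> 20
  event 7 (t=36: DEC a by 2): d unchanged
  event 8 (t=38: DEL a): d unchanged
  event 9 (t=39: SET c = 44): d unchanged
  event 10 (t=40: DEL a): d unchanged
  event 11 (t=49: SET a = 47): d unchanged
Final: d = 20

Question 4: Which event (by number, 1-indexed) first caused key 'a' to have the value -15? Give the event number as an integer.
Answer: 7

Derivation:
Looking for first event where a becomes -15:
  event 5: a = -13
  event 6: a = -13
  event 7: a -13 -> -15  <-- first match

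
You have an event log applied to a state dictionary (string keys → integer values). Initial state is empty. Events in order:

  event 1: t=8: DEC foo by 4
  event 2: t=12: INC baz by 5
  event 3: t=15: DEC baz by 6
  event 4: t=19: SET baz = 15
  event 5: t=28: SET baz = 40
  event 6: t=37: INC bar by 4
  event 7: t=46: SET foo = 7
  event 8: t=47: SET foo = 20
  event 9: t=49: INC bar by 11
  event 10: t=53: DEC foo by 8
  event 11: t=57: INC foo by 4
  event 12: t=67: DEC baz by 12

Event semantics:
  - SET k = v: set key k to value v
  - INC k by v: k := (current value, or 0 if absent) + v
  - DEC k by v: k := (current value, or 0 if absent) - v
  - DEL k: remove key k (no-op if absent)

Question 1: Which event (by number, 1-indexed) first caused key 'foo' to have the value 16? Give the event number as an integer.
Looking for first event where foo becomes 16:
  event 1: foo = -4
  event 2: foo = -4
  event 3: foo = -4
  event 4: foo = -4
  event 5: foo = -4
  event 6: foo = -4
  event 7: foo = 7
  event 8: foo = 20
  event 9: foo = 20
  event 10: foo = 12
  event 11: foo 12 -> 16  <-- first match

Answer: 11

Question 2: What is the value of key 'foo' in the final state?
Track key 'foo' through all 12 events:
  event 1 (t=8: DEC foo by 4): foo (absent) -> -4
  event 2 (t=12: INC baz by 5): foo unchanged
  event 3 (t=15: DEC baz by 6): foo unchanged
  event 4 (t=19: SET baz = 15): foo unchanged
  event 5 (t=28: SET baz = 40): foo unchanged
  event 6 (t=37: INC bar by 4): foo unchanged
  event 7 (t=46: SET foo = 7): foo -4 -> 7
  event 8 (t=47: SET foo = 20): foo 7 -> 20
  event 9 (t=49: INC bar by 11): foo unchanged
  event 10 (t=53: DEC foo by 8): foo 20 -> 12
  event 11 (t=57: INC foo by 4): foo 12 -> 16
  event 12 (t=67: DEC baz by 12): foo unchanged
Final: foo = 16

Answer: 16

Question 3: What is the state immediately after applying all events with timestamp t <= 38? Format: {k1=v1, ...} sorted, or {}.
Answer: {bar=4, baz=40, foo=-4}

Derivation:
Apply events with t <= 38 (6 events):
  after event 1 (t=8: DEC foo by 4): {foo=-4}
  after event 2 (t=12: INC baz by 5): {baz=5, foo=-4}
  after event 3 (t=15: DEC baz by 6): {baz=-1, foo=-4}
  after event 4 (t=19: SET baz = 15): {baz=15, foo=-4}
  after event 5 (t=28: SET baz = 40): {baz=40, foo=-4}
  after event 6 (t=37: INC bar by 4): {bar=4, baz=40, foo=-4}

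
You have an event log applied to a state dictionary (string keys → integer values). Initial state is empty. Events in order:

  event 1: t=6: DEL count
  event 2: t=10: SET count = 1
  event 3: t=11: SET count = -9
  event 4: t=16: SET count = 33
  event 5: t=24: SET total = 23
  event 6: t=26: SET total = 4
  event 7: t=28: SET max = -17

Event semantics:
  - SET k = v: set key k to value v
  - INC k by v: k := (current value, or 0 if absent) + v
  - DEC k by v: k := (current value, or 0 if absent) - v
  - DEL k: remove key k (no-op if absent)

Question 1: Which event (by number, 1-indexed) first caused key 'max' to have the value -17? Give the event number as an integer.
Answer: 7

Derivation:
Looking for first event where max becomes -17:
  event 7: max (absent) -> -17  <-- first match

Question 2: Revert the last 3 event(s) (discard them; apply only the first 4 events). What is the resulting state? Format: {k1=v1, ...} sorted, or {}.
Answer: {count=33}

Derivation:
Keep first 4 events (discard last 3):
  after event 1 (t=6: DEL count): {}
  after event 2 (t=10: SET count = 1): {count=1}
  after event 3 (t=11: SET count = -9): {count=-9}
  after event 4 (t=16: SET count = 33): {count=33}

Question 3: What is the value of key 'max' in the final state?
Answer: -17

Derivation:
Track key 'max' through all 7 events:
  event 1 (t=6: DEL count): max unchanged
  event 2 (t=10: SET count = 1): max unchanged
  event 3 (t=11: SET count = -9): max unchanged
  event 4 (t=16: SET count = 33): max unchanged
  event 5 (t=24: SET total = 23): max unchanged
  event 6 (t=26: SET total = 4): max unchanged
  event 7 (t=28: SET max = -17): max (absent) -> -17
Final: max = -17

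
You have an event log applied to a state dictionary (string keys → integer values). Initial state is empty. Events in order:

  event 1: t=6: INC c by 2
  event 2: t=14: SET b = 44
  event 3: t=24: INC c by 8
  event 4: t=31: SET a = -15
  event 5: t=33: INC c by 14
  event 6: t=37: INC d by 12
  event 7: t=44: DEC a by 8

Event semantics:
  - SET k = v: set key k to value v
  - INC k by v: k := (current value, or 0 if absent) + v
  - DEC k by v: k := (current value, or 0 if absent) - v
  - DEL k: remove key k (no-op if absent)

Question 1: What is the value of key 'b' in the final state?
Answer: 44

Derivation:
Track key 'b' through all 7 events:
  event 1 (t=6: INC c by 2): b unchanged
  event 2 (t=14: SET b = 44): b (absent) -> 44
  event 3 (t=24: INC c by 8): b unchanged
  event 4 (t=31: SET a = -15): b unchanged
  event 5 (t=33: INC c by 14): b unchanged
  event 6 (t=37: INC d by 12): b unchanged
  event 7 (t=44: DEC a by 8): b unchanged
Final: b = 44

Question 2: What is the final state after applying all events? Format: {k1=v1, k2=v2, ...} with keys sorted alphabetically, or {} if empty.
Answer: {a=-23, b=44, c=24, d=12}

Derivation:
  after event 1 (t=6: INC c by 2): {c=2}
  after event 2 (t=14: SET b = 44): {b=44, c=2}
  after event 3 (t=24: INC c by 8): {b=44, c=10}
  after event 4 (t=31: SET a = -15): {a=-15, b=44, c=10}
  after event 5 (t=33: INC c by 14): {a=-15, b=44, c=24}
  after event 6 (t=37: INC d by 12): {a=-15, b=44, c=24, d=12}
  after event 7 (t=44: DEC a by 8): {a=-23, b=44, c=24, d=12}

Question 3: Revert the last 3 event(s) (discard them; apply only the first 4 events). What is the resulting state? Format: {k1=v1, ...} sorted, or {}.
Keep first 4 events (discard last 3):
  after event 1 (t=6: INC c by 2): {c=2}
  after event 2 (t=14: SET b = 44): {b=44, c=2}
  after event 3 (t=24: INC c by 8): {b=44, c=10}
  after event 4 (t=31: SET a = -15): {a=-15, b=44, c=10}

Answer: {a=-15, b=44, c=10}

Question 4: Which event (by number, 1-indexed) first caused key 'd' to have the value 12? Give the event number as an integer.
Answer: 6

Derivation:
Looking for first event where d becomes 12:
  event 6: d (absent) -> 12  <-- first match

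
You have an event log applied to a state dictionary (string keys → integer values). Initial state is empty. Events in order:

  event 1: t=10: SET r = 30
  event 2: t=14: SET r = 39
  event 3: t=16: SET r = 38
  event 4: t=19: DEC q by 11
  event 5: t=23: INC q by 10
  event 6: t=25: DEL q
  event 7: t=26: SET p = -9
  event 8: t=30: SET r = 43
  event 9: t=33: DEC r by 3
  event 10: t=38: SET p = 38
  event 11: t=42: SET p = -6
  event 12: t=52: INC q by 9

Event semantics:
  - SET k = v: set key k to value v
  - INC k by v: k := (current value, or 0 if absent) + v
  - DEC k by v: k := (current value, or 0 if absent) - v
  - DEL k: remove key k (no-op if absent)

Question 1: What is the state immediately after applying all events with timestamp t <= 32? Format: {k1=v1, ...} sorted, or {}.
Apply events with t <= 32 (8 events):
  after event 1 (t=10: SET r = 30): {r=30}
  after event 2 (t=14: SET r = 39): {r=39}
  after event 3 (t=16: SET r = 38): {r=38}
  after event 4 (t=19: DEC q by 11): {q=-11, r=38}
  after event 5 (t=23: INC q by 10): {q=-1, r=38}
  after event 6 (t=25: DEL q): {r=38}
  after event 7 (t=26: SET p = -9): {p=-9, r=38}
  after event 8 (t=30: SET r = 43): {p=-9, r=43}

Answer: {p=-9, r=43}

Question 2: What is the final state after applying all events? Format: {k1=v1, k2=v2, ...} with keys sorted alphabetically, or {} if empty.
Answer: {p=-6, q=9, r=40}

Derivation:
  after event 1 (t=10: SET r = 30): {r=30}
  after event 2 (t=14: SET r = 39): {r=39}
  after event 3 (t=16: SET r = 38): {r=38}
  after event 4 (t=19: DEC q by 11): {q=-11, r=38}
  after event 5 (t=23: INC q by 10): {q=-1, r=38}
  after event 6 (t=25: DEL q): {r=38}
  after event 7 (t=26: SET p = -9): {p=-9, r=38}
  after event 8 (t=30: SET r = 43): {p=-9, r=43}
  after event 9 (t=33: DEC r by 3): {p=-9, r=40}
  after event 10 (t=38: SET p = 38): {p=38, r=40}
  after event 11 (t=42: SET p = -6): {p=-6, r=40}
  after event 12 (t=52: INC q by 9): {p=-6, q=9, r=40}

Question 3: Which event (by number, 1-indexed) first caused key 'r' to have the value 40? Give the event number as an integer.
Answer: 9

Derivation:
Looking for first event where r becomes 40:
  event 1: r = 30
  event 2: r = 39
  event 3: r = 38
  event 4: r = 38
  event 5: r = 38
  event 6: r = 38
  event 7: r = 38
  event 8: r = 43
  event 9: r 43 -> 40  <-- first match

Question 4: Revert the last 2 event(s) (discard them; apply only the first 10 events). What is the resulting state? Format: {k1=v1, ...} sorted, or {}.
Answer: {p=38, r=40}

Derivation:
Keep first 10 events (discard last 2):
  after event 1 (t=10: SET r = 30): {r=30}
  after event 2 (t=14: SET r = 39): {r=39}
  after event 3 (t=16: SET r = 38): {r=38}
  after event 4 (t=19: DEC q by 11): {q=-11, r=38}
  after event 5 (t=23: INC q by 10): {q=-1, r=38}
  after event 6 (t=25: DEL q): {r=38}
  after event 7 (t=26: SET p = -9): {p=-9, r=38}
  after event 8 (t=30: SET r = 43): {p=-9, r=43}
  after event 9 (t=33: DEC r by 3): {p=-9, r=40}
  after event 10 (t=38: SET p = 38): {p=38, r=40}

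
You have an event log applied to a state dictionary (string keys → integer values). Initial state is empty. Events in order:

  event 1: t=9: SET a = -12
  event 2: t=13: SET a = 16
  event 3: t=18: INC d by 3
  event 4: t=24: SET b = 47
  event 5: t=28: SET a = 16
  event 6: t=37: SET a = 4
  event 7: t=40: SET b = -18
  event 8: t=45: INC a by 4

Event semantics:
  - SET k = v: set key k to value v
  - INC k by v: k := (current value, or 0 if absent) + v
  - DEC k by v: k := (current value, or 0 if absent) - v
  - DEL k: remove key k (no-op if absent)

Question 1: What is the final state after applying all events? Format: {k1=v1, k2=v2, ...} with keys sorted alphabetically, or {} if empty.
Answer: {a=8, b=-18, d=3}

Derivation:
  after event 1 (t=9: SET a = -12): {a=-12}
  after event 2 (t=13: SET a = 16): {a=16}
  after event 3 (t=18: INC d by 3): {a=16, d=3}
  after event 4 (t=24: SET b = 47): {a=16, b=47, d=3}
  after event 5 (t=28: SET a = 16): {a=16, b=47, d=3}
  after event 6 (t=37: SET a = 4): {a=4, b=47, d=3}
  after event 7 (t=40: SET b = -18): {a=4, b=-18, d=3}
  after event 8 (t=45: INC a by 4): {a=8, b=-18, d=3}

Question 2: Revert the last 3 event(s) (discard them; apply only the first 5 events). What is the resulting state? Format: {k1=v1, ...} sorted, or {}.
Answer: {a=16, b=47, d=3}

Derivation:
Keep first 5 events (discard last 3):
  after event 1 (t=9: SET a = -12): {a=-12}
  after event 2 (t=13: SET a = 16): {a=16}
  after event 3 (t=18: INC d by 3): {a=16, d=3}
  after event 4 (t=24: SET b = 47): {a=16, b=47, d=3}
  after event 5 (t=28: SET a = 16): {a=16, b=47, d=3}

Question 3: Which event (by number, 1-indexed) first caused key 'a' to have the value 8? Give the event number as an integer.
Answer: 8

Derivation:
Looking for first event where a becomes 8:
  event 1: a = -12
  event 2: a = 16
  event 3: a = 16
  event 4: a = 16
  event 5: a = 16
  event 6: a = 4
  event 7: a = 4
  event 8: a 4 -> 8  <-- first match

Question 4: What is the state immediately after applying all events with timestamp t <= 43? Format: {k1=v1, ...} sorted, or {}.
Apply events with t <= 43 (7 events):
  after event 1 (t=9: SET a = -12): {a=-12}
  after event 2 (t=13: SET a = 16): {a=16}
  after event 3 (t=18: INC d by 3): {a=16, d=3}
  after event 4 (t=24: SET b = 47): {a=16, b=47, d=3}
  after event 5 (t=28: SET a = 16): {a=16, b=47, d=3}
  after event 6 (t=37: SET a = 4): {a=4, b=47, d=3}
  after event 7 (t=40: SET b = -18): {a=4, b=-18, d=3}

Answer: {a=4, b=-18, d=3}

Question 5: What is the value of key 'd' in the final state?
Answer: 3

Derivation:
Track key 'd' through all 8 events:
  event 1 (t=9: SET a = -12): d unchanged
  event 2 (t=13: SET a = 16): d unchanged
  event 3 (t=18: INC d by 3): d (absent) -> 3
  event 4 (t=24: SET b = 47): d unchanged
  event 5 (t=28: SET a = 16): d unchanged
  event 6 (t=37: SET a = 4): d unchanged
  event 7 (t=40: SET b = -18): d unchanged
  event 8 (t=45: INC a by 4): d unchanged
Final: d = 3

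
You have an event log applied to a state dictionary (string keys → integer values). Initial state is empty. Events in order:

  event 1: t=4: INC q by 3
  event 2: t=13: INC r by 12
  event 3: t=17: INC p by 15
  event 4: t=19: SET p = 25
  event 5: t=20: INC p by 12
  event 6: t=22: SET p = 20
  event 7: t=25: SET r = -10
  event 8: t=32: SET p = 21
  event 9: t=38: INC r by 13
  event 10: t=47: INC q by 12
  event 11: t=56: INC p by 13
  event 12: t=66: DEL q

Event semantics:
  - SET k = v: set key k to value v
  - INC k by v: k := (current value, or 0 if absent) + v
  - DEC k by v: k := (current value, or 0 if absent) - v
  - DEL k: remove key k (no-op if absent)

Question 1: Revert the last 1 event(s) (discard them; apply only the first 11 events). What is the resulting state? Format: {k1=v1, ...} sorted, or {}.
Keep first 11 events (discard last 1):
  after event 1 (t=4: INC q by 3): {q=3}
  after event 2 (t=13: INC r by 12): {q=3, r=12}
  after event 3 (t=17: INC p by 15): {p=15, q=3, r=12}
  after event 4 (t=19: SET p = 25): {p=25, q=3, r=12}
  after event 5 (t=20: INC p by 12): {p=37, q=3, r=12}
  after event 6 (t=22: SET p = 20): {p=20, q=3, r=12}
  after event 7 (t=25: SET r = -10): {p=20, q=3, r=-10}
  after event 8 (t=32: SET p = 21): {p=21, q=3, r=-10}
  after event 9 (t=38: INC r by 13): {p=21, q=3, r=3}
  after event 10 (t=47: INC q by 12): {p=21, q=15, r=3}
  after event 11 (t=56: INC p by 13): {p=34, q=15, r=3}

Answer: {p=34, q=15, r=3}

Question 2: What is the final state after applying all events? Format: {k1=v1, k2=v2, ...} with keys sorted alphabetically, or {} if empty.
Answer: {p=34, r=3}

Derivation:
  after event 1 (t=4: INC q by 3): {q=3}
  after event 2 (t=13: INC r by 12): {q=3, r=12}
  after event 3 (t=17: INC p by 15): {p=15, q=3, r=12}
  after event 4 (t=19: SET p = 25): {p=25, q=3, r=12}
  after event 5 (t=20: INC p by 12): {p=37, q=3, r=12}
  after event 6 (t=22: SET p = 20): {p=20, q=3, r=12}
  after event 7 (t=25: SET r = -10): {p=20, q=3, r=-10}
  after event 8 (t=32: SET p = 21): {p=21, q=3, r=-10}
  after event 9 (t=38: INC r by 13): {p=21, q=3, r=3}
  after event 10 (t=47: INC q by 12): {p=21, q=15, r=3}
  after event 11 (t=56: INC p by 13): {p=34, q=15, r=3}
  after event 12 (t=66: DEL q): {p=34, r=3}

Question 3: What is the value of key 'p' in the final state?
Answer: 34

Derivation:
Track key 'p' through all 12 events:
  event 1 (t=4: INC q by 3): p unchanged
  event 2 (t=13: INC r by 12): p unchanged
  event 3 (t=17: INC p by 15): p (absent) -> 15
  event 4 (t=19: SET p = 25): p 15 -> 25
  event 5 (t=20: INC p by 12): p 25 -> 37
  event 6 (t=22: SET p = 20): p 37 -> 20
  event 7 (t=25: SET r = -10): p unchanged
  event 8 (t=32: SET p = 21): p 20 -> 21
  event 9 (t=38: INC r by 13): p unchanged
  event 10 (t=47: INC q by 12): p unchanged
  event 11 (t=56: INC p by 13): p 21 -> 34
  event 12 (t=66: DEL q): p unchanged
Final: p = 34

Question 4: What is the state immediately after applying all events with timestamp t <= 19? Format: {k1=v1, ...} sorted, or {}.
Answer: {p=25, q=3, r=12}

Derivation:
Apply events with t <= 19 (4 events):
  after event 1 (t=4: INC q by 3): {q=3}
  after event 2 (t=13: INC r by 12): {q=3, r=12}
  after event 3 (t=17: INC p by 15): {p=15, q=3, r=12}
  after event 4 (t=19: SET p = 25): {p=25, q=3, r=12}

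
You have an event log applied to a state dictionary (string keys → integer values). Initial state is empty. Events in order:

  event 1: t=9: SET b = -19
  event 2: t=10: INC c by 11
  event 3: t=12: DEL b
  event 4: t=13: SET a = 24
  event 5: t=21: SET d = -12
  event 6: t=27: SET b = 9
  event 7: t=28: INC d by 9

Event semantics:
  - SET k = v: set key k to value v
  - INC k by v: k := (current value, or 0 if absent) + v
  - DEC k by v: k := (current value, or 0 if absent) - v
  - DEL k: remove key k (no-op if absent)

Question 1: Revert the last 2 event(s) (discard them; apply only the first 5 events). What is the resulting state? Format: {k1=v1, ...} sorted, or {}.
Answer: {a=24, c=11, d=-12}

Derivation:
Keep first 5 events (discard last 2):
  after event 1 (t=9: SET b = -19): {b=-19}
  after event 2 (t=10: INC c by 11): {b=-19, c=11}
  after event 3 (t=12: DEL b): {c=11}
  after event 4 (t=13: SET a = 24): {a=24, c=11}
  after event 5 (t=21: SET d = -12): {a=24, c=11, d=-12}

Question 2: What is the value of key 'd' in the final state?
Track key 'd' through all 7 events:
  event 1 (t=9: SET b = -19): d unchanged
  event 2 (t=10: INC c by 11): d unchanged
  event 3 (t=12: DEL b): d unchanged
  event 4 (t=13: SET a = 24): d unchanged
  event 5 (t=21: SET d = -12): d (absent) -> -12
  event 6 (t=27: SET b = 9): d unchanged
  event 7 (t=28: INC d by 9): d -12 -> -3
Final: d = -3

Answer: -3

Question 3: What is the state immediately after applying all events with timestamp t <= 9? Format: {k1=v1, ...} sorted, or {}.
Answer: {b=-19}

Derivation:
Apply events with t <= 9 (1 events):
  after event 1 (t=9: SET b = -19): {b=-19}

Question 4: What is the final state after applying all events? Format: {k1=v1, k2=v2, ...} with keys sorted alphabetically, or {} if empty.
  after event 1 (t=9: SET b = -19): {b=-19}
  after event 2 (t=10: INC c by 11): {b=-19, c=11}
  after event 3 (t=12: DEL b): {c=11}
  after event 4 (t=13: SET a = 24): {a=24, c=11}
  after event 5 (t=21: SET d = -12): {a=24, c=11, d=-12}
  after event 6 (t=27: SET b = 9): {a=24, b=9, c=11, d=-12}
  after event 7 (t=28: INC d by 9): {a=24, b=9, c=11, d=-3}

Answer: {a=24, b=9, c=11, d=-3}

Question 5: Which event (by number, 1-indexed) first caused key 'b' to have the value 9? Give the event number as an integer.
Answer: 6

Derivation:
Looking for first event where b becomes 9:
  event 1: b = -19
  event 2: b = -19
  event 3: b = (absent)
  event 6: b (absent) -> 9  <-- first match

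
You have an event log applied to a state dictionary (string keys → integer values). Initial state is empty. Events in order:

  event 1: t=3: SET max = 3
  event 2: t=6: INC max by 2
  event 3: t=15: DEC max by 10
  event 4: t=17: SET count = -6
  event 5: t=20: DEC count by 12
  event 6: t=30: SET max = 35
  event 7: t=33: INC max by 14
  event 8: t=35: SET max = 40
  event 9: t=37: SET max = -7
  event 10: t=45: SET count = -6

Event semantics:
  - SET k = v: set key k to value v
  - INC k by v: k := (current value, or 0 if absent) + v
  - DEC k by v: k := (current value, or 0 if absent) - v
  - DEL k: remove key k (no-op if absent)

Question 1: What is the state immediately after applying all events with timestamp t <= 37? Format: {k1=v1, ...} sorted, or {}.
Answer: {count=-18, max=-7}

Derivation:
Apply events with t <= 37 (9 events):
  after event 1 (t=3: SET max = 3): {max=3}
  after event 2 (t=6: INC max by 2): {max=5}
  after event 3 (t=15: DEC max by 10): {max=-5}
  after event 4 (t=17: SET count = -6): {count=-6, max=-5}
  after event 5 (t=20: DEC count by 12): {count=-18, max=-5}
  after event 6 (t=30: SET max = 35): {count=-18, max=35}
  after event 7 (t=33: INC max by 14): {count=-18, max=49}
  after event 8 (t=35: SET max = 40): {count=-18, max=40}
  after event 9 (t=37: SET max = -7): {count=-18, max=-7}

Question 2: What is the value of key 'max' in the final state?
Track key 'max' through all 10 events:
  event 1 (t=3: SET max = 3): max (absent) -> 3
  event 2 (t=6: INC max by 2): max 3 -> 5
  event 3 (t=15: DEC max by 10): max 5 -> -5
  event 4 (t=17: SET count = -6): max unchanged
  event 5 (t=20: DEC count by 12): max unchanged
  event 6 (t=30: SET max = 35): max -5 -> 35
  event 7 (t=33: INC max by 14): max 35 -> 49
  event 8 (t=35: SET max = 40): max 49 -> 40
  event 9 (t=37: SET max = -7): max 40 -> -7
  event 10 (t=45: SET count = -6): max unchanged
Final: max = -7

Answer: -7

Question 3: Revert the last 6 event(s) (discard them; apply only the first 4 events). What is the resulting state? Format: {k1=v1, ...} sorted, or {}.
Keep first 4 events (discard last 6):
  after event 1 (t=3: SET max = 3): {max=3}
  after event 2 (t=6: INC max by 2): {max=5}
  after event 3 (t=15: DEC max by 10): {max=-5}
  after event 4 (t=17: SET count = -6): {count=-6, max=-5}

Answer: {count=-6, max=-5}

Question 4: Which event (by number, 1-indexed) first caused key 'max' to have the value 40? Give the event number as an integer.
Answer: 8

Derivation:
Looking for first event where max becomes 40:
  event 1: max = 3
  event 2: max = 5
  event 3: max = -5
  event 4: max = -5
  event 5: max = -5
  event 6: max = 35
  event 7: max = 49
  event 8: max 49 -> 40  <-- first match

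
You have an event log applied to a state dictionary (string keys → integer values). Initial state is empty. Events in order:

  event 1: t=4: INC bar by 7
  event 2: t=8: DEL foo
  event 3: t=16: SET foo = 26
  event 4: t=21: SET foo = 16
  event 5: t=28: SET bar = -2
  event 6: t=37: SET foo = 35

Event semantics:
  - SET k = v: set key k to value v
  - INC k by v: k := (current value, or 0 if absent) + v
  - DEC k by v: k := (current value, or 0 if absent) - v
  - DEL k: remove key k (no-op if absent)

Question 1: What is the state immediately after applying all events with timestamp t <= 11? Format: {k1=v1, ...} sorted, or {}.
Apply events with t <= 11 (2 events):
  after event 1 (t=4: INC bar by 7): {bar=7}
  after event 2 (t=8: DEL foo): {bar=7}

Answer: {bar=7}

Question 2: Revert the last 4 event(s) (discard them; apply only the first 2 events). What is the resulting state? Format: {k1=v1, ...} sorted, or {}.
Keep first 2 events (discard last 4):
  after event 1 (t=4: INC bar by 7): {bar=7}
  after event 2 (t=8: DEL foo): {bar=7}

Answer: {bar=7}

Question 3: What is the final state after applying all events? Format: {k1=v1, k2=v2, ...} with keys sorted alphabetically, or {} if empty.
Answer: {bar=-2, foo=35}

Derivation:
  after event 1 (t=4: INC bar by 7): {bar=7}
  after event 2 (t=8: DEL foo): {bar=7}
  after event 3 (t=16: SET foo = 26): {bar=7, foo=26}
  after event 4 (t=21: SET foo = 16): {bar=7, foo=16}
  after event 5 (t=28: SET bar = -2): {bar=-2, foo=16}
  after event 6 (t=37: SET foo = 35): {bar=-2, foo=35}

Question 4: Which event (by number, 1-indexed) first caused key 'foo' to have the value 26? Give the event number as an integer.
Answer: 3

Derivation:
Looking for first event where foo becomes 26:
  event 3: foo (absent) -> 26  <-- first match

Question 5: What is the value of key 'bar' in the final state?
Track key 'bar' through all 6 events:
  event 1 (t=4: INC bar by 7): bar (absent) -> 7
  event 2 (t=8: DEL foo): bar unchanged
  event 3 (t=16: SET foo = 26): bar unchanged
  event 4 (t=21: SET foo = 16): bar unchanged
  event 5 (t=28: SET bar = -2): bar 7 -> -2
  event 6 (t=37: SET foo = 35): bar unchanged
Final: bar = -2

Answer: -2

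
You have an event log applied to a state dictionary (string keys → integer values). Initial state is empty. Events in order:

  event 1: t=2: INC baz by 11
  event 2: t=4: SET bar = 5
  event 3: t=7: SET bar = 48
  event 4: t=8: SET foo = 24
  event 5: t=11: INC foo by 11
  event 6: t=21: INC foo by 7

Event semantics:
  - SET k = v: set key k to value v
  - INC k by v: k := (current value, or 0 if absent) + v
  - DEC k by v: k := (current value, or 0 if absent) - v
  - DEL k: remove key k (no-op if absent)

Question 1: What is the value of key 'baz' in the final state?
Answer: 11

Derivation:
Track key 'baz' through all 6 events:
  event 1 (t=2: INC baz by 11): baz (absent) -> 11
  event 2 (t=4: SET bar = 5): baz unchanged
  event 3 (t=7: SET bar = 48): baz unchanged
  event 4 (t=8: SET foo = 24): baz unchanged
  event 5 (t=11: INC foo by 11): baz unchanged
  event 6 (t=21: INC foo by 7): baz unchanged
Final: baz = 11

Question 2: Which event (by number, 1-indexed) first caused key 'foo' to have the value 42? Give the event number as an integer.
Answer: 6

Derivation:
Looking for first event where foo becomes 42:
  event 4: foo = 24
  event 5: foo = 35
  event 6: foo 35 -> 42  <-- first match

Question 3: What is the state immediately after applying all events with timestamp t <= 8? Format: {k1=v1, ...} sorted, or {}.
Answer: {bar=48, baz=11, foo=24}

Derivation:
Apply events with t <= 8 (4 events):
  after event 1 (t=2: INC baz by 11): {baz=11}
  after event 2 (t=4: SET bar = 5): {bar=5, baz=11}
  after event 3 (t=7: SET bar = 48): {bar=48, baz=11}
  after event 4 (t=8: SET foo = 24): {bar=48, baz=11, foo=24}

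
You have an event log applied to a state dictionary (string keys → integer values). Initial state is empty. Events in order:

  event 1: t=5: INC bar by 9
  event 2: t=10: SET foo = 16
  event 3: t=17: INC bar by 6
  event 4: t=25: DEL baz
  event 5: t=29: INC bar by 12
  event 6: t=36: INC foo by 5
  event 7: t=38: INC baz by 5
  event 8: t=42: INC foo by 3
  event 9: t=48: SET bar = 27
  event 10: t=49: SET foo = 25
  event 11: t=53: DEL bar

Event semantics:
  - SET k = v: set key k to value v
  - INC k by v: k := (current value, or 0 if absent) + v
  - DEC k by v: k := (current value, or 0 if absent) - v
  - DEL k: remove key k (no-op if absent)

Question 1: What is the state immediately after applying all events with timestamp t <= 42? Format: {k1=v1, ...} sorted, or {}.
Answer: {bar=27, baz=5, foo=24}

Derivation:
Apply events with t <= 42 (8 events):
  after event 1 (t=5: INC bar by 9): {bar=9}
  after event 2 (t=10: SET foo = 16): {bar=9, foo=16}
  after event 3 (t=17: INC bar by 6): {bar=15, foo=16}
  after event 4 (t=25: DEL baz): {bar=15, foo=16}
  after event 5 (t=29: INC bar by 12): {bar=27, foo=16}
  after event 6 (t=36: INC foo by 5): {bar=27, foo=21}
  after event 7 (t=38: INC baz by 5): {bar=27, baz=5, foo=21}
  after event 8 (t=42: INC foo by 3): {bar=27, baz=5, foo=24}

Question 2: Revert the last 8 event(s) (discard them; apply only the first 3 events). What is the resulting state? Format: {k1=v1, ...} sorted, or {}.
Keep first 3 events (discard last 8):
  after event 1 (t=5: INC bar by 9): {bar=9}
  after event 2 (t=10: SET foo = 16): {bar=9, foo=16}
  after event 3 (t=17: INC bar by 6): {bar=15, foo=16}

Answer: {bar=15, foo=16}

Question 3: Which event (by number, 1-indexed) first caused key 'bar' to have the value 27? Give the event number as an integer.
Answer: 5

Derivation:
Looking for first event where bar becomes 27:
  event 1: bar = 9
  event 2: bar = 9
  event 3: bar = 15
  event 4: bar = 15
  event 5: bar 15 -> 27  <-- first match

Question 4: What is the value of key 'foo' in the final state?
Answer: 25

Derivation:
Track key 'foo' through all 11 events:
  event 1 (t=5: INC bar by 9): foo unchanged
  event 2 (t=10: SET foo = 16): foo (absent) -> 16
  event 3 (t=17: INC bar by 6): foo unchanged
  event 4 (t=25: DEL baz): foo unchanged
  event 5 (t=29: INC bar by 12): foo unchanged
  event 6 (t=36: INC foo by 5): foo 16 -> 21
  event 7 (t=38: INC baz by 5): foo unchanged
  event 8 (t=42: INC foo by 3): foo 21 -> 24
  event 9 (t=48: SET bar = 27): foo unchanged
  event 10 (t=49: SET foo = 25): foo 24 -> 25
  event 11 (t=53: DEL bar): foo unchanged
Final: foo = 25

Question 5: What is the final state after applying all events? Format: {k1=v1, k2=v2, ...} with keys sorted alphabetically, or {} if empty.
  after event 1 (t=5: INC bar by 9): {bar=9}
  after event 2 (t=10: SET foo = 16): {bar=9, foo=16}
  after event 3 (t=17: INC bar by 6): {bar=15, foo=16}
  after event 4 (t=25: DEL baz): {bar=15, foo=16}
  after event 5 (t=29: INC bar by 12): {bar=27, foo=16}
  after event 6 (t=36: INC foo by 5): {bar=27, foo=21}
  after event 7 (t=38: INC baz by 5): {bar=27, baz=5, foo=21}
  after event 8 (t=42: INC foo by 3): {bar=27, baz=5, foo=24}
  after event 9 (t=48: SET bar = 27): {bar=27, baz=5, foo=24}
  after event 10 (t=49: SET foo = 25): {bar=27, baz=5, foo=25}
  after event 11 (t=53: DEL bar): {baz=5, foo=25}

Answer: {baz=5, foo=25}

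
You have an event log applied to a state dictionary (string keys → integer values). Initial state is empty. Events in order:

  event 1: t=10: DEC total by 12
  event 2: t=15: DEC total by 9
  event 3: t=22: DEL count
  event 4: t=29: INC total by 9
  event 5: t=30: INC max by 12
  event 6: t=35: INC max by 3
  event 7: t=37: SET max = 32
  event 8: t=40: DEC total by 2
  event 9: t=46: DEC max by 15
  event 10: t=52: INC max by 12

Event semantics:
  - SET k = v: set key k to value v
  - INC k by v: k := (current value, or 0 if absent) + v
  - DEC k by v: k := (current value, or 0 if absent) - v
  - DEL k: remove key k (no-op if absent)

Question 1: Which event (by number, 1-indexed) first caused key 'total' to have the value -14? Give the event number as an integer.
Answer: 8

Derivation:
Looking for first event where total becomes -14:
  event 1: total = -12
  event 2: total = -21
  event 3: total = -21
  event 4: total = -12
  event 5: total = -12
  event 6: total = -12
  event 7: total = -12
  event 8: total -12 -> -14  <-- first match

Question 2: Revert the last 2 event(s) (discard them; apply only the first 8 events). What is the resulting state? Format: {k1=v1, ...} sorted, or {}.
Answer: {max=32, total=-14}

Derivation:
Keep first 8 events (discard last 2):
  after event 1 (t=10: DEC total by 12): {total=-12}
  after event 2 (t=15: DEC total by 9): {total=-21}
  after event 3 (t=22: DEL count): {total=-21}
  after event 4 (t=29: INC total by 9): {total=-12}
  after event 5 (t=30: INC max by 12): {max=12, total=-12}
  after event 6 (t=35: INC max by 3): {max=15, total=-12}
  after event 7 (t=37: SET max = 32): {max=32, total=-12}
  after event 8 (t=40: DEC total by 2): {max=32, total=-14}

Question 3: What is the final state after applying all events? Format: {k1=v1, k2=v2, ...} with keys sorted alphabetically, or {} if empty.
  after event 1 (t=10: DEC total by 12): {total=-12}
  after event 2 (t=15: DEC total by 9): {total=-21}
  after event 3 (t=22: DEL count): {total=-21}
  after event 4 (t=29: INC total by 9): {total=-12}
  after event 5 (t=30: INC max by 12): {max=12, total=-12}
  after event 6 (t=35: INC max by 3): {max=15, total=-12}
  after event 7 (t=37: SET max = 32): {max=32, total=-12}
  after event 8 (t=40: DEC total by 2): {max=32, total=-14}
  after event 9 (t=46: DEC max by 15): {max=17, total=-14}
  after event 10 (t=52: INC max by 12): {max=29, total=-14}

Answer: {max=29, total=-14}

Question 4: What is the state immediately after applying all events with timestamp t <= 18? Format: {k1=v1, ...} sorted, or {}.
Answer: {total=-21}

Derivation:
Apply events with t <= 18 (2 events):
  after event 1 (t=10: DEC total by 12): {total=-12}
  after event 2 (t=15: DEC total by 9): {total=-21}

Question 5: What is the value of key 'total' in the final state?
Answer: -14

Derivation:
Track key 'total' through all 10 events:
  event 1 (t=10: DEC total by 12): total (absent) -> -12
  event 2 (t=15: DEC total by 9): total -12 -> -21
  event 3 (t=22: DEL count): total unchanged
  event 4 (t=29: INC total by 9): total -21 -> -12
  event 5 (t=30: INC max by 12): total unchanged
  event 6 (t=35: INC max by 3): total unchanged
  event 7 (t=37: SET max = 32): total unchanged
  event 8 (t=40: DEC total by 2): total -12 -> -14
  event 9 (t=46: DEC max by 15): total unchanged
  event 10 (t=52: INC max by 12): total unchanged
Final: total = -14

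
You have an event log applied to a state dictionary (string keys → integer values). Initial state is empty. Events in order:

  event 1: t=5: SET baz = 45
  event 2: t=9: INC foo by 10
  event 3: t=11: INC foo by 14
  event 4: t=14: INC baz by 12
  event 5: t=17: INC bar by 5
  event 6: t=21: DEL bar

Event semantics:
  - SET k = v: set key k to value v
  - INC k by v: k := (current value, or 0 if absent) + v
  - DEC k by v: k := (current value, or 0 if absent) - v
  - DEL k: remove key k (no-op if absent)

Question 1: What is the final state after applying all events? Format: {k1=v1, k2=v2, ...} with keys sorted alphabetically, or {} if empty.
  after event 1 (t=5: SET baz = 45): {baz=45}
  after event 2 (t=9: INC foo by 10): {baz=45, foo=10}
  after event 3 (t=11: INC foo by 14): {baz=45, foo=24}
  after event 4 (t=14: INC baz by 12): {baz=57, foo=24}
  after event 5 (t=17: INC bar by 5): {bar=5, baz=57, foo=24}
  after event 6 (t=21: DEL bar): {baz=57, foo=24}

Answer: {baz=57, foo=24}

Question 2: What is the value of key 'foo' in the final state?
Answer: 24

Derivation:
Track key 'foo' through all 6 events:
  event 1 (t=5: SET baz = 45): foo unchanged
  event 2 (t=9: INC foo by 10): foo (absent) -> 10
  event 3 (t=11: INC foo by 14): foo 10 -> 24
  event 4 (t=14: INC baz by 12): foo unchanged
  event 5 (t=17: INC bar by 5): foo unchanged
  event 6 (t=21: DEL bar): foo unchanged
Final: foo = 24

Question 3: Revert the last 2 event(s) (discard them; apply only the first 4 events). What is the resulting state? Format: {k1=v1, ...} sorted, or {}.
Keep first 4 events (discard last 2):
  after event 1 (t=5: SET baz = 45): {baz=45}
  after event 2 (t=9: INC foo by 10): {baz=45, foo=10}
  after event 3 (t=11: INC foo by 14): {baz=45, foo=24}
  after event 4 (t=14: INC baz by 12): {baz=57, foo=24}

Answer: {baz=57, foo=24}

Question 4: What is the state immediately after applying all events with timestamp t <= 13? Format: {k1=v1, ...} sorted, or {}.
Answer: {baz=45, foo=24}

Derivation:
Apply events with t <= 13 (3 events):
  after event 1 (t=5: SET baz = 45): {baz=45}
  after event 2 (t=9: INC foo by 10): {baz=45, foo=10}
  after event 3 (t=11: INC foo by 14): {baz=45, foo=24}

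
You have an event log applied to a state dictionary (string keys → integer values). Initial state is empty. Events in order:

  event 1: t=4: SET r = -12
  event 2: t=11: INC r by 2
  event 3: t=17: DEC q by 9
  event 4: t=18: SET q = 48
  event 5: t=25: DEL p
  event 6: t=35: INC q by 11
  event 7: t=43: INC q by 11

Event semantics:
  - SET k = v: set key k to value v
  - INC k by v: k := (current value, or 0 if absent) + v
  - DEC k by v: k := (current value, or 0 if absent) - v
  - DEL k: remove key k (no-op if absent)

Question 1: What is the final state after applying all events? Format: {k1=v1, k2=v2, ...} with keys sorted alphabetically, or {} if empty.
Answer: {q=70, r=-10}

Derivation:
  after event 1 (t=4: SET r = -12): {r=-12}
  after event 2 (t=11: INC r by 2): {r=-10}
  after event 3 (t=17: DEC q by 9): {q=-9, r=-10}
  after event 4 (t=18: SET q = 48): {q=48, r=-10}
  after event 5 (t=25: DEL p): {q=48, r=-10}
  after event 6 (t=35: INC q by 11): {q=59, r=-10}
  after event 7 (t=43: INC q by 11): {q=70, r=-10}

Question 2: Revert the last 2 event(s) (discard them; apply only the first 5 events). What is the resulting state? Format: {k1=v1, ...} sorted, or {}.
Answer: {q=48, r=-10}

Derivation:
Keep first 5 events (discard last 2):
  after event 1 (t=4: SET r = -12): {r=-12}
  after event 2 (t=11: INC r by 2): {r=-10}
  after event 3 (t=17: DEC q by 9): {q=-9, r=-10}
  after event 4 (t=18: SET q = 48): {q=48, r=-10}
  after event 5 (t=25: DEL p): {q=48, r=-10}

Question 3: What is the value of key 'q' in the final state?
Track key 'q' through all 7 events:
  event 1 (t=4: SET r = -12): q unchanged
  event 2 (t=11: INC r by 2): q unchanged
  event 3 (t=17: DEC q by 9): q (absent) -> -9
  event 4 (t=18: SET q = 48): q -9 -> 48
  event 5 (t=25: DEL p): q unchanged
  event 6 (t=35: INC q by 11): q 48 -> 59
  event 7 (t=43: INC q by 11): q 59 -> 70
Final: q = 70

Answer: 70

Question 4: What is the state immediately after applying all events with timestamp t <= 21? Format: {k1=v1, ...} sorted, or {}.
Apply events with t <= 21 (4 events):
  after event 1 (t=4: SET r = -12): {r=-12}
  after event 2 (t=11: INC r by 2): {r=-10}
  after event 3 (t=17: DEC q by 9): {q=-9, r=-10}
  after event 4 (t=18: SET q = 48): {q=48, r=-10}

Answer: {q=48, r=-10}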